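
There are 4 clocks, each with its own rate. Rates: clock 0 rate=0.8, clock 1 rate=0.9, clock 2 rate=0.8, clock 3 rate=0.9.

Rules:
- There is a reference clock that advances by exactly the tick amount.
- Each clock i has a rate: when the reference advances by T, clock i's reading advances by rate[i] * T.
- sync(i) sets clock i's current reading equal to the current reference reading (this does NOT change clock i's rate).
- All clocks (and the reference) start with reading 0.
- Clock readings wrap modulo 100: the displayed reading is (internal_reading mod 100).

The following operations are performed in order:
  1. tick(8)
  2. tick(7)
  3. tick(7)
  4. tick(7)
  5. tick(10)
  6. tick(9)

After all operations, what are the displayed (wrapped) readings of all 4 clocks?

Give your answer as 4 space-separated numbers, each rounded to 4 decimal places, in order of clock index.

After op 1 tick(8): ref=8.0000 raw=[6.4000 7.2000 6.4000 7.2000]
After op 2 tick(7): ref=15.0000 raw=[12.0000 13.5000 12.0000 13.5000]
After op 3 tick(7): ref=22.0000 raw=[17.6000 19.8000 17.6000 19.8000]
After op 4 tick(7): ref=29.0000 raw=[23.2000 26.1000 23.2000 26.1000]
After op 5 tick(10): ref=39.0000 raw=[31.2000 35.1000 31.2000 35.1000]
After op 6 tick(9): ref=48.0000 raw=[38.4000 43.2000 38.4000 43.2000]
Wrap final raw readings (mod 100): 38.4000 mod 100 = 38.4000; 43.2000 mod 100 = 43.2000; 38.4000 mod 100 = 38.4000; 43.2000 mod 100 = 43.2000

Answer: 38.4000 43.2000 38.4000 43.2000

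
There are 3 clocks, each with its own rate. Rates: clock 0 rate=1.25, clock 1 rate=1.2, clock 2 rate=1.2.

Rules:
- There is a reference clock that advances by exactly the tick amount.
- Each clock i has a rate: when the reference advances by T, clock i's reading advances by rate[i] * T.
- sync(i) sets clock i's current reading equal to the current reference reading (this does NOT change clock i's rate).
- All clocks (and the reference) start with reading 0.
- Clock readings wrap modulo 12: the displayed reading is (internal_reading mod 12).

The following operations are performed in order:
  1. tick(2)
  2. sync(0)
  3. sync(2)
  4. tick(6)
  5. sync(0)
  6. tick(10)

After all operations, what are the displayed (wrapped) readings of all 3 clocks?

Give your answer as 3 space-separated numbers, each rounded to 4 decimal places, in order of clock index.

Answer: 8.5000 9.6000 9.2000

Derivation:
After op 1 tick(2): ref=2.0000 raw=[2.5000 2.4000 2.4000]
After op 2 sync(0): ref=2.0000 raw=[2.0000 2.4000 2.4000]
After op 3 sync(2): ref=2.0000 raw=[2.0000 2.4000 2.0000]
After op 4 tick(6): ref=8.0000 raw=[9.5000 9.6000 9.2000]
After op 5 sync(0): ref=8.0000 raw=[8.0000 9.6000 9.2000]
After op 6 tick(10): ref=18.0000 raw=[20.5000 21.6000 21.2000]
Wrap final raw readings (mod 12): 20.5000 mod 12 = 8.5000; 21.6000 mod 12 = 9.6000; 21.2000 mod 12 = 9.2000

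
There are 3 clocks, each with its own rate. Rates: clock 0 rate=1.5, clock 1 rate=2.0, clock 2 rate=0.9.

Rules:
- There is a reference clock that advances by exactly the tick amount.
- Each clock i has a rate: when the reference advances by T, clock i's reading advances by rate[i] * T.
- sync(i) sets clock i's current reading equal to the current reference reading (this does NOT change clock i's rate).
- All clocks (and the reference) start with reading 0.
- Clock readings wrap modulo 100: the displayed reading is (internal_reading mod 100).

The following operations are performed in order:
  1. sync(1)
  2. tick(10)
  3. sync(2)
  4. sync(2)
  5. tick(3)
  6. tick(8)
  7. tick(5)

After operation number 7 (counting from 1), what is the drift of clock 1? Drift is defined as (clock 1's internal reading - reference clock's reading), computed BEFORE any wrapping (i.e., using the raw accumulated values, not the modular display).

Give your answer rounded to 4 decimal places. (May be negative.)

Answer: 26.0000

Derivation:
After op 1 sync(1): ref=0.0000 raw=[0.0000 0.0000 0.0000]
After op 2 tick(10): ref=10.0000 raw=[15.0000 20.0000 9.0000]
After op 3 sync(2): ref=10.0000 raw=[15.0000 20.0000 10.0000]
After op 4 sync(2): ref=10.0000 raw=[15.0000 20.0000 10.0000]
After op 5 tick(3): ref=13.0000 raw=[19.5000 26.0000 12.7000]
After op 6 tick(8): ref=21.0000 raw=[31.5000 42.0000 19.9000]
After op 7 tick(5): ref=26.0000 raw=[39.0000 52.0000 24.4000]
Drift of clock 1 after op 7: 52.0000 - 26.0000 = 26.0000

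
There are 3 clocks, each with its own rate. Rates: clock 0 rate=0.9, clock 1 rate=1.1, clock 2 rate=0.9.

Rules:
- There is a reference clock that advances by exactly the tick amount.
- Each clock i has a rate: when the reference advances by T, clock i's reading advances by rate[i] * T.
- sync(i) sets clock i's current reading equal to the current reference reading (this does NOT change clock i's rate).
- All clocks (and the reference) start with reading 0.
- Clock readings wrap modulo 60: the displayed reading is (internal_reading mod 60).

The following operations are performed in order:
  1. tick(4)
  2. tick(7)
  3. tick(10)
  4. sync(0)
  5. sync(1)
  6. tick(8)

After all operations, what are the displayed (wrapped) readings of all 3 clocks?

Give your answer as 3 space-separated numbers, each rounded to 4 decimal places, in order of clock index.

After op 1 tick(4): ref=4.0000 raw=[3.6000 4.4000 3.6000]
After op 2 tick(7): ref=11.0000 raw=[9.9000 12.1000 9.9000]
After op 3 tick(10): ref=21.0000 raw=[18.9000 23.1000 18.9000]
After op 4 sync(0): ref=21.0000 raw=[21.0000 23.1000 18.9000]
After op 5 sync(1): ref=21.0000 raw=[21.0000 21.0000 18.9000]
After op 6 tick(8): ref=29.0000 raw=[28.2000 29.8000 26.1000]
Wrap final raw readings (mod 60): 28.2000 mod 60 = 28.2000; 29.8000 mod 60 = 29.8000; 26.1000 mod 60 = 26.1000

Answer: 28.2000 29.8000 26.1000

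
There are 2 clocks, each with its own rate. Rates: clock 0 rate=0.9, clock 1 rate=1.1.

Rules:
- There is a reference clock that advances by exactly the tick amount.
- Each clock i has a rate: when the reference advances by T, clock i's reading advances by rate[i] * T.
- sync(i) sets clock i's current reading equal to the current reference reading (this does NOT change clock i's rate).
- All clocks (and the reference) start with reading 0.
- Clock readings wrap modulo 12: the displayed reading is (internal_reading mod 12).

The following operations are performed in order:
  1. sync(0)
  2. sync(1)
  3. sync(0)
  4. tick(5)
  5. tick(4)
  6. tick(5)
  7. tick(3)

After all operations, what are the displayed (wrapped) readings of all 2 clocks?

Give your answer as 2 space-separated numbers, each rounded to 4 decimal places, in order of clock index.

After op 1 sync(0): ref=0.0000 raw=[0.0000 0.0000]
After op 2 sync(1): ref=0.0000 raw=[0.0000 0.0000]
After op 3 sync(0): ref=0.0000 raw=[0.0000 0.0000]
After op 4 tick(5): ref=5.0000 raw=[4.5000 5.5000]
After op 5 tick(4): ref=9.0000 raw=[8.1000 9.9000]
After op 6 tick(5): ref=14.0000 raw=[12.6000 15.4000]
After op 7 tick(3): ref=17.0000 raw=[15.3000 18.7000]
Wrap final raw readings (mod 12): 15.3000 mod 12 = 3.3000; 18.7000 mod 12 = 6.7000

Answer: 3.3000 6.7000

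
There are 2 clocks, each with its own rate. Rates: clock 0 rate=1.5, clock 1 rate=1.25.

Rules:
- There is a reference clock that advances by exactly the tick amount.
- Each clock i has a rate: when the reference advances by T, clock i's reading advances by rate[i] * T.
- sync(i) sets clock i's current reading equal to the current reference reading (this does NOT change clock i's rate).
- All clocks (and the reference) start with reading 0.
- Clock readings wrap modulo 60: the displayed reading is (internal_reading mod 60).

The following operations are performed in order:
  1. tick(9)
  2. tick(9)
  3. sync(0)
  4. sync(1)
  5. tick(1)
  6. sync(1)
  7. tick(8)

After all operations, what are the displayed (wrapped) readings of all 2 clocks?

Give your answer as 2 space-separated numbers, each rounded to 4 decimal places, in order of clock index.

Answer: 31.5000 29.0000

Derivation:
After op 1 tick(9): ref=9.0000 raw=[13.5000 11.2500]
After op 2 tick(9): ref=18.0000 raw=[27.0000 22.5000]
After op 3 sync(0): ref=18.0000 raw=[18.0000 22.5000]
After op 4 sync(1): ref=18.0000 raw=[18.0000 18.0000]
After op 5 tick(1): ref=19.0000 raw=[19.5000 19.2500]
After op 6 sync(1): ref=19.0000 raw=[19.5000 19.0000]
After op 7 tick(8): ref=27.0000 raw=[31.5000 29.0000]
Wrap final raw readings (mod 60): 31.5000 mod 60 = 31.5000; 29.0000 mod 60 = 29.0000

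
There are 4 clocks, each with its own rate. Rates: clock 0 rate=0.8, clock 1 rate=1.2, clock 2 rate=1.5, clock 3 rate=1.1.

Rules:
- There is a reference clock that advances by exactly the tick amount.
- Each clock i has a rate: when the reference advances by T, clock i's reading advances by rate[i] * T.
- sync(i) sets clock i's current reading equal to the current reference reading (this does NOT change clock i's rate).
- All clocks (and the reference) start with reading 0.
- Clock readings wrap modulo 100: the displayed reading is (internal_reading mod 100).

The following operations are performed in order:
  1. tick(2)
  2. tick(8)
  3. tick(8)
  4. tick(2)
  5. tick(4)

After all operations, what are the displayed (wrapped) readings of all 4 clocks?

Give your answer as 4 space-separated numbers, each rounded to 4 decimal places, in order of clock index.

Answer: 19.2000 28.8000 36.0000 26.4000

Derivation:
After op 1 tick(2): ref=2.0000 raw=[1.6000 2.4000 3.0000 2.2000]
After op 2 tick(8): ref=10.0000 raw=[8.0000 12.0000 15.0000 11.0000]
After op 3 tick(8): ref=18.0000 raw=[14.4000 21.6000 27.0000 19.8000]
After op 4 tick(2): ref=20.0000 raw=[16.0000 24.0000 30.0000 22.0000]
After op 5 tick(4): ref=24.0000 raw=[19.2000 28.8000 36.0000 26.4000]
Wrap final raw readings (mod 100): 19.2000 mod 100 = 19.2000; 28.8000 mod 100 = 28.8000; 36.0000 mod 100 = 36.0000; 26.4000 mod 100 = 26.4000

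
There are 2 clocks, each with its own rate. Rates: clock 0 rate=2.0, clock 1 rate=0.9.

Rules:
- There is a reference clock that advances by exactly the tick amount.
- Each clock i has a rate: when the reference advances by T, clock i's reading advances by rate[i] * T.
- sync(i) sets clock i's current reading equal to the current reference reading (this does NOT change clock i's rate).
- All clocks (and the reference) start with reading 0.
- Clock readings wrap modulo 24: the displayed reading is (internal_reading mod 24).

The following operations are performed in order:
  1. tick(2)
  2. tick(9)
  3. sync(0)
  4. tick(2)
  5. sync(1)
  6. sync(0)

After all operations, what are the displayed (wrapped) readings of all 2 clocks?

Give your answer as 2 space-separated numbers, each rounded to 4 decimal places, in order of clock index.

After op 1 tick(2): ref=2.0000 raw=[4.0000 1.8000]
After op 2 tick(9): ref=11.0000 raw=[22.0000 9.9000]
After op 3 sync(0): ref=11.0000 raw=[11.0000 9.9000]
After op 4 tick(2): ref=13.0000 raw=[15.0000 11.7000]
After op 5 sync(1): ref=13.0000 raw=[15.0000 13.0000]
After op 6 sync(0): ref=13.0000 raw=[13.0000 13.0000]
Wrap final raw readings (mod 24): 13.0000 mod 24 = 13.0000; 13.0000 mod 24 = 13.0000

Answer: 13.0000 13.0000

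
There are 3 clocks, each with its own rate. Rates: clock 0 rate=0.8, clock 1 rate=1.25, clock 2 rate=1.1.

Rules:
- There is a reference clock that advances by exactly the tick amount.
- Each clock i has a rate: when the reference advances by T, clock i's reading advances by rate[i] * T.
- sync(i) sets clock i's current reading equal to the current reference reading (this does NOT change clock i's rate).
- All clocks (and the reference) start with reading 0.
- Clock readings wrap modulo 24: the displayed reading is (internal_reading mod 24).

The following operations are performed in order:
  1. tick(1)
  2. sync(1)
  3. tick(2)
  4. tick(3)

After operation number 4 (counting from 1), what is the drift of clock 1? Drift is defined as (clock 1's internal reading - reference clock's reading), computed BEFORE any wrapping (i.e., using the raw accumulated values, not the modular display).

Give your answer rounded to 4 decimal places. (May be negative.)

After op 1 tick(1): ref=1.0000 raw=[0.8000 1.2500 1.1000]
After op 2 sync(1): ref=1.0000 raw=[0.8000 1.0000 1.1000]
After op 3 tick(2): ref=3.0000 raw=[2.4000 3.5000 3.3000]
After op 4 tick(3): ref=6.0000 raw=[4.8000 7.2500 6.6000]
Drift of clock 1 after op 4: 7.2500 - 6.0000 = 1.2500

Answer: 1.2500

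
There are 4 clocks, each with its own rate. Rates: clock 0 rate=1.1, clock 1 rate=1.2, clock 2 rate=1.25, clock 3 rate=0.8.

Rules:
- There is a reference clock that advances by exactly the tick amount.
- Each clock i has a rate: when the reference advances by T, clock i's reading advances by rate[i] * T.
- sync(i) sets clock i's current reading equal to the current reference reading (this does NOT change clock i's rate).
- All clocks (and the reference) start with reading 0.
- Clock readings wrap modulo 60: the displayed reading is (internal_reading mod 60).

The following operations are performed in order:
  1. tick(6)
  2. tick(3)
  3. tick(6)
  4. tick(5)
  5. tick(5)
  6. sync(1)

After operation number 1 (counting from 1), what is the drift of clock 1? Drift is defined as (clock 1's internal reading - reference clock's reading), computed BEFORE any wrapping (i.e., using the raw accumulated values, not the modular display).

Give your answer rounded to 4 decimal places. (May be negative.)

Answer: 1.2000

Derivation:
After op 1 tick(6): ref=6.0000 raw=[6.6000 7.2000 7.5000 4.8000]
Drift of clock 1 after op 1: 7.2000 - 6.0000 = 1.2000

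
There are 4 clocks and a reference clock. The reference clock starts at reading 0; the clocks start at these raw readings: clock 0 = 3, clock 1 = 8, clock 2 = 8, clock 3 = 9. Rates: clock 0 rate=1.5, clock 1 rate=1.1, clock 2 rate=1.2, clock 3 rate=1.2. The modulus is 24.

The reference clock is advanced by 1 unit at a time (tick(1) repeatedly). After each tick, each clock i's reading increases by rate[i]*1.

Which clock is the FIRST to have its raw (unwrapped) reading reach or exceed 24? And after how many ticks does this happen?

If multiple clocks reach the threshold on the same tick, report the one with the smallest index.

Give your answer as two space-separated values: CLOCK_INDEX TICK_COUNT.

Answer: 3 13

Derivation:
clock 0: start=3, rate=1.5, needs 24-3 = 21; ticks = ceil(21/1.5) = ceil(14.0000) = 14; reading at tick 14 = 3 + 1.5*14 = 24.0000
clock 1: start=8, rate=1.1, needs 24-8 = 16; ticks = ceil(16/1.1) = ceil(14.5455) = 15; reading at tick 15 = 8 + 1.1*15 = 24.5000
clock 2: start=8, rate=1.2, needs 24-8 = 16; ticks = ceil(16/1.2) = ceil(13.3333) = 14; reading at tick 14 = 8 + 1.2*14 = 24.8000
clock 3: start=9, rate=1.2, needs 24-9 = 15; ticks = ceil(15/1.2) = ceil(12.5000) = 13; reading at tick 13 = 9 + 1.2*13 = 24.6000
Minimum tick count = 13; winners = [3]; smallest index = 3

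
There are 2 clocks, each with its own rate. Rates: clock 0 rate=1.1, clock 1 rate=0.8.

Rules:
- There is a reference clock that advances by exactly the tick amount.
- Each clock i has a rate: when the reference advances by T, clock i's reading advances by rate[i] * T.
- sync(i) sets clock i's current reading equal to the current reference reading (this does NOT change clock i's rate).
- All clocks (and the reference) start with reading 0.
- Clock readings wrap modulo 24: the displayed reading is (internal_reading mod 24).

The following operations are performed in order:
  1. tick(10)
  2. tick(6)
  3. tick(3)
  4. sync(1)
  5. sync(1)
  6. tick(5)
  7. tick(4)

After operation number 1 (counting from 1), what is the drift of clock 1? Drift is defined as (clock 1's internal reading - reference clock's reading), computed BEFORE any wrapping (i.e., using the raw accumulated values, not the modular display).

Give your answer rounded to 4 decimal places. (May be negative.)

Answer: -2.0000

Derivation:
After op 1 tick(10): ref=10.0000 raw=[11.0000 8.0000]
Drift of clock 1 after op 1: 8.0000 - 10.0000 = -2.0000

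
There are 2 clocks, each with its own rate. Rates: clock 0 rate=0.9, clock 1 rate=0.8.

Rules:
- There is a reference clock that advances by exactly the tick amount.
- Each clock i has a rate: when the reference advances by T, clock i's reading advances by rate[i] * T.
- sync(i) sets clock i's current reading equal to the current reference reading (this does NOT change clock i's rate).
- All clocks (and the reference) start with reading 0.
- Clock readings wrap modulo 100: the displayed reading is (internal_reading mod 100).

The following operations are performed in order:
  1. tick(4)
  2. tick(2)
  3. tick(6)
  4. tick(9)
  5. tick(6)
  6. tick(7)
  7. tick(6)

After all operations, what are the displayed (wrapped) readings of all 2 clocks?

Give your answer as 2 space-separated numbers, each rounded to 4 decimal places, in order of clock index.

After op 1 tick(4): ref=4.0000 raw=[3.6000 3.2000]
After op 2 tick(2): ref=6.0000 raw=[5.4000 4.8000]
After op 3 tick(6): ref=12.0000 raw=[10.8000 9.6000]
After op 4 tick(9): ref=21.0000 raw=[18.9000 16.8000]
After op 5 tick(6): ref=27.0000 raw=[24.3000 21.6000]
After op 6 tick(7): ref=34.0000 raw=[30.6000 27.2000]
After op 7 tick(6): ref=40.0000 raw=[36.0000 32.0000]
Wrap final raw readings (mod 100): 36.0000 mod 100 = 36.0000; 32.0000 mod 100 = 32.0000

Answer: 36.0000 32.0000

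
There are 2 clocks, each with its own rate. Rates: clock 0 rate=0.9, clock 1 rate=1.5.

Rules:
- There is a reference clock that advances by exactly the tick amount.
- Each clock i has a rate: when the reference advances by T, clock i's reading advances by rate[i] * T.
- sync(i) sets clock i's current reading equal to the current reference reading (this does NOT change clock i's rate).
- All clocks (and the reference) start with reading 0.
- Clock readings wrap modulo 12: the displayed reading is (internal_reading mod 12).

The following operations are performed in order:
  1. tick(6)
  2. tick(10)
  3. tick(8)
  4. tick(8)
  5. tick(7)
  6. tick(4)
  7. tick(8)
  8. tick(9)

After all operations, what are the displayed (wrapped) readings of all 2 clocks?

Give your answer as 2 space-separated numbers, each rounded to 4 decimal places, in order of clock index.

Answer: 6.0000 6.0000

Derivation:
After op 1 tick(6): ref=6.0000 raw=[5.4000 9.0000]
After op 2 tick(10): ref=16.0000 raw=[14.4000 24.0000]
After op 3 tick(8): ref=24.0000 raw=[21.6000 36.0000]
After op 4 tick(8): ref=32.0000 raw=[28.8000 48.0000]
After op 5 tick(7): ref=39.0000 raw=[35.1000 58.5000]
After op 6 tick(4): ref=43.0000 raw=[38.7000 64.5000]
After op 7 tick(8): ref=51.0000 raw=[45.9000 76.5000]
After op 8 tick(9): ref=60.0000 raw=[54.0000 90.0000]
Wrap final raw readings (mod 12): 54.0000 mod 12 = 6.0000; 90.0000 mod 12 = 6.0000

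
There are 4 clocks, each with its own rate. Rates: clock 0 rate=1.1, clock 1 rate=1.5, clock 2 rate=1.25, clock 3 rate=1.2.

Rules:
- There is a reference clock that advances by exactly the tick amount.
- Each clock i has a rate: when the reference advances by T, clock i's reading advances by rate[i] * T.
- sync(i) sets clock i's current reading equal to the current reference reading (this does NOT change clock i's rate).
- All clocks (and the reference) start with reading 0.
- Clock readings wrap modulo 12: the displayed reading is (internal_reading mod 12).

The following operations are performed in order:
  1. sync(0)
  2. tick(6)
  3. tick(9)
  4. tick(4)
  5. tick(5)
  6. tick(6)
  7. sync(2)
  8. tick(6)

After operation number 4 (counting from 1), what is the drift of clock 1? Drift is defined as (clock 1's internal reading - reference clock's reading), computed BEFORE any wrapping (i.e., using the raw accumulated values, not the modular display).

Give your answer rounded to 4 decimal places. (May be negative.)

After op 1 sync(0): ref=0.0000 raw=[0.0000 0.0000 0.0000 0.0000]
After op 2 tick(6): ref=6.0000 raw=[6.6000 9.0000 7.5000 7.2000]
After op 3 tick(9): ref=15.0000 raw=[16.5000 22.5000 18.7500 18.0000]
After op 4 tick(4): ref=19.0000 raw=[20.9000 28.5000 23.7500 22.8000]
Drift of clock 1 after op 4: 28.5000 - 19.0000 = 9.5000

Answer: 9.5000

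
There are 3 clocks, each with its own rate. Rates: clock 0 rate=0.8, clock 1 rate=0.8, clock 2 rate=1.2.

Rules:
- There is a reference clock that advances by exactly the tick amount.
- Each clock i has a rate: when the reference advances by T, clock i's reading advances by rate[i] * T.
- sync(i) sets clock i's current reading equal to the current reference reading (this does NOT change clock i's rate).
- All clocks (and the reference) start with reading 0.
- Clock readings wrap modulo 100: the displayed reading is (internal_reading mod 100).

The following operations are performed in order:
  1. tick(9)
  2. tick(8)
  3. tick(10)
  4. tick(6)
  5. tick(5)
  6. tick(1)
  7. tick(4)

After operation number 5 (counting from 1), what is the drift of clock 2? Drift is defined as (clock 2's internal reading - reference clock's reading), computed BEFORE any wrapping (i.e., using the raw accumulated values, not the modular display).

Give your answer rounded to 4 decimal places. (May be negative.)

Answer: 7.6000

Derivation:
After op 1 tick(9): ref=9.0000 raw=[7.2000 7.2000 10.8000]
After op 2 tick(8): ref=17.0000 raw=[13.6000 13.6000 20.4000]
After op 3 tick(10): ref=27.0000 raw=[21.6000 21.6000 32.4000]
After op 4 tick(6): ref=33.0000 raw=[26.4000 26.4000 39.6000]
After op 5 tick(5): ref=38.0000 raw=[30.4000 30.4000 45.6000]
Drift of clock 2 after op 5: 45.6000 - 38.0000 = 7.6000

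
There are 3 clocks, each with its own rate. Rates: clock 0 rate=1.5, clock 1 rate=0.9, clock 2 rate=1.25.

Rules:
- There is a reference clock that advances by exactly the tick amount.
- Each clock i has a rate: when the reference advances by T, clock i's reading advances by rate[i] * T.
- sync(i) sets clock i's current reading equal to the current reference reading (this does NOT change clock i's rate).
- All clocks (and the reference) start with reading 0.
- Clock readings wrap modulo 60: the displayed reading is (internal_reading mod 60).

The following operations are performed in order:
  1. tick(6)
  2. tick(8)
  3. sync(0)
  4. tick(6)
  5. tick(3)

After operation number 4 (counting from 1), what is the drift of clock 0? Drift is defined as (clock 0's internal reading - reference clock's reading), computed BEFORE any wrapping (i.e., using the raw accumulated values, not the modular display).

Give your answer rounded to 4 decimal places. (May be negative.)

Answer: 3.0000

Derivation:
After op 1 tick(6): ref=6.0000 raw=[9.0000 5.4000 7.5000]
After op 2 tick(8): ref=14.0000 raw=[21.0000 12.6000 17.5000]
After op 3 sync(0): ref=14.0000 raw=[14.0000 12.6000 17.5000]
After op 4 tick(6): ref=20.0000 raw=[23.0000 18.0000 25.0000]
Drift of clock 0 after op 4: 23.0000 - 20.0000 = 3.0000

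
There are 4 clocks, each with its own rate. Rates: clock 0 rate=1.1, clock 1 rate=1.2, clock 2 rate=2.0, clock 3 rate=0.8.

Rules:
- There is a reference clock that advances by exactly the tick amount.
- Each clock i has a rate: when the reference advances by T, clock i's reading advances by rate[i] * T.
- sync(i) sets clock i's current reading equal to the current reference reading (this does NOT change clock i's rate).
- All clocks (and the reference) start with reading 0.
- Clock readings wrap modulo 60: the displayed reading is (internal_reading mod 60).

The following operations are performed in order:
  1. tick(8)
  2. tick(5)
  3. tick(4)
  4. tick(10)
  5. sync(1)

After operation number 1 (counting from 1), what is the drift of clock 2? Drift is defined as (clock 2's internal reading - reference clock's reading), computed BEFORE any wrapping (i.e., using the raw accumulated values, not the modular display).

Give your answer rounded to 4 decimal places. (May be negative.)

After op 1 tick(8): ref=8.0000 raw=[8.8000 9.6000 16.0000 6.4000]
Drift of clock 2 after op 1: 16.0000 - 8.0000 = 8.0000

Answer: 8.0000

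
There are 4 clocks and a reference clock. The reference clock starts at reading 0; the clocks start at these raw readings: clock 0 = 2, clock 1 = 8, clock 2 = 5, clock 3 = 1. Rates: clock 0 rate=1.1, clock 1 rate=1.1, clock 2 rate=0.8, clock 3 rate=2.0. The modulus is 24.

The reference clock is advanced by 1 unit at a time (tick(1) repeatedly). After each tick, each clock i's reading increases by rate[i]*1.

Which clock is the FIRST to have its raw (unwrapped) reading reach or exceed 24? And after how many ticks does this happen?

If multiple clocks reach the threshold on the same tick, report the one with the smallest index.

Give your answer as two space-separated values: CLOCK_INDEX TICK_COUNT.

clock 0: start=2, rate=1.1, needs 24-2 = 22; ticks = ceil(22/1.1) = ceil(20.0000) = 20; reading at tick 20 = 2 + 1.1*20 = 24.0000
clock 1: start=8, rate=1.1, needs 24-8 = 16; ticks = ceil(16/1.1) = ceil(14.5455) = 15; reading at tick 15 = 8 + 1.1*15 = 24.5000
clock 2: start=5, rate=0.8, needs 24-5 = 19; ticks = ceil(19/0.8) = ceil(23.7500) = 24; reading at tick 24 = 5 + 0.8*24 = 24.2000
clock 3: start=1, rate=2.0, needs 24-1 = 23; ticks = ceil(23/2.0) = ceil(11.5000) = 12; reading at tick 12 = 1 + 2.0*12 = 25.0000
Minimum tick count = 12; winners = [3]; smallest index = 3

Answer: 3 12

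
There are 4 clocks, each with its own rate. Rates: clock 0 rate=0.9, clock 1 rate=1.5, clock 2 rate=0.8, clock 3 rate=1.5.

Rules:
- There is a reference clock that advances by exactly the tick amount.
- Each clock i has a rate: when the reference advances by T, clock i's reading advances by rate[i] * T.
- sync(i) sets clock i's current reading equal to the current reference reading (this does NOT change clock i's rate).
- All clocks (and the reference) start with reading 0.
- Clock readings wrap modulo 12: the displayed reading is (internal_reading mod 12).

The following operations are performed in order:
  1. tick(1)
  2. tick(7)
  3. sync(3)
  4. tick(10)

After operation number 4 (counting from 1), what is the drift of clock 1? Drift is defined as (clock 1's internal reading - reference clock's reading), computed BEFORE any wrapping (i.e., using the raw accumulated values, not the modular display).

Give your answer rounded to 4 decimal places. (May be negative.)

Answer: 9.0000

Derivation:
After op 1 tick(1): ref=1.0000 raw=[0.9000 1.5000 0.8000 1.5000]
After op 2 tick(7): ref=8.0000 raw=[7.2000 12.0000 6.4000 12.0000]
After op 3 sync(3): ref=8.0000 raw=[7.2000 12.0000 6.4000 8.0000]
After op 4 tick(10): ref=18.0000 raw=[16.2000 27.0000 14.4000 23.0000]
Drift of clock 1 after op 4: 27.0000 - 18.0000 = 9.0000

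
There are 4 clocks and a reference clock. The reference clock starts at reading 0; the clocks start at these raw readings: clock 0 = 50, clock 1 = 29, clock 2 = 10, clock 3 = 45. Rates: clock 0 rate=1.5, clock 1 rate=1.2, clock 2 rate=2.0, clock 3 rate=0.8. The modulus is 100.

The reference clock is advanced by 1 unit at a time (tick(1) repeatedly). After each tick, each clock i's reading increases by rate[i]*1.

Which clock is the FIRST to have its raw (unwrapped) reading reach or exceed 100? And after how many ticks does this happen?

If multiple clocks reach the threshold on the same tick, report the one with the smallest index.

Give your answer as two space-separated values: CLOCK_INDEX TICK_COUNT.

Answer: 0 34

Derivation:
clock 0: start=50, rate=1.5, needs 100-50 = 50; ticks = ceil(50/1.5) = ceil(33.3333) = 34; reading at tick 34 = 50 + 1.5*34 = 101.0000
clock 1: start=29, rate=1.2, needs 100-29 = 71; ticks = ceil(71/1.2) = ceil(59.1667) = 60; reading at tick 60 = 29 + 1.2*60 = 101.0000
clock 2: start=10, rate=2.0, needs 100-10 = 90; ticks = ceil(90/2.0) = ceil(45.0000) = 45; reading at tick 45 = 10 + 2.0*45 = 100.0000
clock 3: start=45, rate=0.8, needs 100-45 = 55; ticks = ceil(55/0.8) = ceil(68.7500) = 69; reading at tick 69 = 45 + 0.8*69 = 100.2000
Minimum tick count = 34; winners = [0]; smallest index = 0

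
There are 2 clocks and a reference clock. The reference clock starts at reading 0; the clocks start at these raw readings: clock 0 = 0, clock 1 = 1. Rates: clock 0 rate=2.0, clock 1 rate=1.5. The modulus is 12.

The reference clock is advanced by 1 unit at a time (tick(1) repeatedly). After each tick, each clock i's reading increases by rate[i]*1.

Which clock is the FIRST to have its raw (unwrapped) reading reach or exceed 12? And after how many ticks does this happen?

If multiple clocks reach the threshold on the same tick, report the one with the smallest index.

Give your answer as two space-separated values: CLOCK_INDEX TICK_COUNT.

Answer: 0 6

Derivation:
clock 0: start=0, rate=2.0, needs 12-0 = 12; ticks = ceil(12/2.0) = ceil(6.0000) = 6; reading at tick 6 = 0 + 2.0*6 = 12.0000
clock 1: start=1, rate=1.5, needs 12-1 = 11; ticks = ceil(11/1.5) = ceil(7.3333) = 8; reading at tick 8 = 1 + 1.5*8 = 13.0000
Minimum tick count = 6; winners = [0]; smallest index = 0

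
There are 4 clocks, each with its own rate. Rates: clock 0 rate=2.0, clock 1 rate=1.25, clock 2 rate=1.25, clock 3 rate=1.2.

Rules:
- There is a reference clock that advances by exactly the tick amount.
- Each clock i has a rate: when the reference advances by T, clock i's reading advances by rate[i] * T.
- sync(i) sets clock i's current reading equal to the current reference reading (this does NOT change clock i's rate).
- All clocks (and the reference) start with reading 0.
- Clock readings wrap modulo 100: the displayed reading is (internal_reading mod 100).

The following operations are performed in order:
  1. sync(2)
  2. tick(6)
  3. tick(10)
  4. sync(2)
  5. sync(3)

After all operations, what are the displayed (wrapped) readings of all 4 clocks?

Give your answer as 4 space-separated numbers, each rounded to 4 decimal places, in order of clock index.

Answer: 32.0000 20.0000 16.0000 16.0000

Derivation:
After op 1 sync(2): ref=0.0000 raw=[0.0000 0.0000 0.0000 0.0000]
After op 2 tick(6): ref=6.0000 raw=[12.0000 7.5000 7.5000 7.2000]
After op 3 tick(10): ref=16.0000 raw=[32.0000 20.0000 20.0000 19.2000]
After op 4 sync(2): ref=16.0000 raw=[32.0000 20.0000 16.0000 19.2000]
After op 5 sync(3): ref=16.0000 raw=[32.0000 20.0000 16.0000 16.0000]
Wrap final raw readings (mod 100): 32.0000 mod 100 = 32.0000; 20.0000 mod 100 = 20.0000; 16.0000 mod 100 = 16.0000; 16.0000 mod 100 = 16.0000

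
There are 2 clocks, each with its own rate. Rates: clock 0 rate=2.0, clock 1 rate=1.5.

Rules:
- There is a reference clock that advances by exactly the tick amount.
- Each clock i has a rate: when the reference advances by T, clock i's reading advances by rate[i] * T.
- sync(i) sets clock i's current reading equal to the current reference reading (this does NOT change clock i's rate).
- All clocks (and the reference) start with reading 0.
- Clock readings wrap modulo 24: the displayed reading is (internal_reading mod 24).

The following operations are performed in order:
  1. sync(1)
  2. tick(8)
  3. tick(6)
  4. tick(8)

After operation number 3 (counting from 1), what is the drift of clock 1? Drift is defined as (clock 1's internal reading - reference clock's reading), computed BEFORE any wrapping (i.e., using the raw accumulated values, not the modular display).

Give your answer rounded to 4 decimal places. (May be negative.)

Answer: 7.0000

Derivation:
After op 1 sync(1): ref=0.0000 raw=[0.0000 0.0000]
After op 2 tick(8): ref=8.0000 raw=[16.0000 12.0000]
After op 3 tick(6): ref=14.0000 raw=[28.0000 21.0000]
Drift of clock 1 after op 3: 21.0000 - 14.0000 = 7.0000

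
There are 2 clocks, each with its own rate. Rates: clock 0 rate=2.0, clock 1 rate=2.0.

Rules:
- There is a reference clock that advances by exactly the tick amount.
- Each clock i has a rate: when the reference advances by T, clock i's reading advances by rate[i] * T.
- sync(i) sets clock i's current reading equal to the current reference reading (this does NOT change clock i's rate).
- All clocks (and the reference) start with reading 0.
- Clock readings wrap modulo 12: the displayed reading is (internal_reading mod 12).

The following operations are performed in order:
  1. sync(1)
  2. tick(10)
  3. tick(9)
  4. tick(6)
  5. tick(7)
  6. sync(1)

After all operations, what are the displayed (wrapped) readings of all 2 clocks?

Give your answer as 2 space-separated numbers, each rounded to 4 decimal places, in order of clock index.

After op 1 sync(1): ref=0.0000 raw=[0.0000 0.0000]
After op 2 tick(10): ref=10.0000 raw=[20.0000 20.0000]
After op 3 tick(9): ref=19.0000 raw=[38.0000 38.0000]
After op 4 tick(6): ref=25.0000 raw=[50.0000 50.0000]
After op 5 tick(7): ref=32.0000 raw=[64.0000 64.0000]
After op 6 sync(1): ref=32.0000 raw=[64.0000 32.0000]
Wrap final raw readings (mod 12): 64.0000 mod 12 = 4.0000; 32.0000 mod 12 = 8.0000

Answer: 4.0000 8.0000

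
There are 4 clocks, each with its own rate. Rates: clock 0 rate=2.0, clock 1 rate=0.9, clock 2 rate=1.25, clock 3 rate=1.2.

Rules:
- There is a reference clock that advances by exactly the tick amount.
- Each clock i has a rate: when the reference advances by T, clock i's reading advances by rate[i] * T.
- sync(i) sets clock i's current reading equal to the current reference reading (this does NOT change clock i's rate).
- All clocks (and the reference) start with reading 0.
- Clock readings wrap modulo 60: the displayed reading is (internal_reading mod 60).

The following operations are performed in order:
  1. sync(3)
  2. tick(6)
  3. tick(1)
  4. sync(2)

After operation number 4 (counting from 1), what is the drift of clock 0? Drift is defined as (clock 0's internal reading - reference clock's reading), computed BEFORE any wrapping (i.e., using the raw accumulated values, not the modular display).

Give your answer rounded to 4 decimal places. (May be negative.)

Answer: 7.0000

Derivation:
After op 1 sync(3): ref=0.0000 raw=[0.0000 0.0000 0.0000 0.0000]
After op 2 tick(6): ref=6.0000 raw=[12.0000 5.4000 7.5000 7.2000]
After op 3 tick(1): ref=7.0000 raw=[14.0000 6.3000 8.7500 8.4000]
After op 4 sync(2): ref=7.0000 raw=[14.0000 6.3000 7.0000 8.4000]
Drift of clock 0 after op 4: 14.0000 - 7.0000 = 7.0000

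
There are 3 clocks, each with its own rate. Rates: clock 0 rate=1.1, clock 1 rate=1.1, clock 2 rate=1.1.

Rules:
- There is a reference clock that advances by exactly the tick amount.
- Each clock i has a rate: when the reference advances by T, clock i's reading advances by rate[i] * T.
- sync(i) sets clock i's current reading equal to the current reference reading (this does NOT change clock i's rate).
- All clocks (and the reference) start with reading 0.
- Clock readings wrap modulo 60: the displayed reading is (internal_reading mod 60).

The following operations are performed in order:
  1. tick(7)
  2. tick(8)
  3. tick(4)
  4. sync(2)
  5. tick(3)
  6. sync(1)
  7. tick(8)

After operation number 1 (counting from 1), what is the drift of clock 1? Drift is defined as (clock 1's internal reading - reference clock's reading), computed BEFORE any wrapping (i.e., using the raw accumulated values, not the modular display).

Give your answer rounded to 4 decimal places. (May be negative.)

After op 1 tick(7): ref=7.0000 raw=[7.7000 7.7000 7.7000]
Drift of clock 1 after op 1: 7.7000 - 7.0000 = 0.7000

Answer: 0.7000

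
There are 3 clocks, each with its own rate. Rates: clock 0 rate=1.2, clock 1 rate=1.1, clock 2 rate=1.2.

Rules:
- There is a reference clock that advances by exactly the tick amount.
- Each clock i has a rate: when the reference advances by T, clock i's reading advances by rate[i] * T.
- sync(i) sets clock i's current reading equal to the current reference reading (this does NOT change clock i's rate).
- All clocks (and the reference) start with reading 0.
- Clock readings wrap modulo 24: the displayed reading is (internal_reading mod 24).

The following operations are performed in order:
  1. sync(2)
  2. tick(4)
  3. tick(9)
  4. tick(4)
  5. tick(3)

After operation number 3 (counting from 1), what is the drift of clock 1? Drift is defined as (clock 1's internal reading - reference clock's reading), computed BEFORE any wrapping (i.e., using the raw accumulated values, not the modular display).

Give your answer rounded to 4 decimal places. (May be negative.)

Answer: 1.3000

Derivation:
After op 1 sync(2): ref=0.0000 raw=[0.0000 0.0000 0.0000]
After op 2 tick(4): ref=4.0000 raw=[4.8000 4.4000 4.8000]
After op 3 tick(9): ref=13.0000 raw=[15.6000 14.3000 15.6000]
Drift of clock 1 after op 3: 14.3000 - 13.0000 = 1.3000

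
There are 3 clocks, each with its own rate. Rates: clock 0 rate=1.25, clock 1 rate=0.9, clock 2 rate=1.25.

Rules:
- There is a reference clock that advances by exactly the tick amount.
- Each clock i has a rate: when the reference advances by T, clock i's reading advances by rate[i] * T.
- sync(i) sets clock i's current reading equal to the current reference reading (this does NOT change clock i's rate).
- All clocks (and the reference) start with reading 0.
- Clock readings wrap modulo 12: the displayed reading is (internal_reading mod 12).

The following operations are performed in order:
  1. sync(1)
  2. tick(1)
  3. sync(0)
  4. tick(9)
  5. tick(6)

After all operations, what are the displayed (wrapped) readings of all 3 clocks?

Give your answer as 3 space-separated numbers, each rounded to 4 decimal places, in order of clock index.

Answer: 7.7500 2.4000 8.0000

Derivation:
After op 1 sync(1): ref=0.0000 raw=[0.0000 0.0000 0.0000]
After op 2 tick(1): ref=1.0000 raw=[1.2500 0.9000 1.2500]
After op 3 sync(0): ref=1.0000 raw=[1.0000 0.9000 1.2500]
After op 4 tick(9): ref=10.0000 raw=[12.2500 9.0000 12.5000]
After op 5 tick(6): ref=16.0000 raw=[19.7500 14.4000 20.0000]
Wrap final raw readings (mod 12): 19.7500 mod 12 = 7.7500; 14.4000 mod 12 = 2.4000; 20.0000 mod 12 = 8.0000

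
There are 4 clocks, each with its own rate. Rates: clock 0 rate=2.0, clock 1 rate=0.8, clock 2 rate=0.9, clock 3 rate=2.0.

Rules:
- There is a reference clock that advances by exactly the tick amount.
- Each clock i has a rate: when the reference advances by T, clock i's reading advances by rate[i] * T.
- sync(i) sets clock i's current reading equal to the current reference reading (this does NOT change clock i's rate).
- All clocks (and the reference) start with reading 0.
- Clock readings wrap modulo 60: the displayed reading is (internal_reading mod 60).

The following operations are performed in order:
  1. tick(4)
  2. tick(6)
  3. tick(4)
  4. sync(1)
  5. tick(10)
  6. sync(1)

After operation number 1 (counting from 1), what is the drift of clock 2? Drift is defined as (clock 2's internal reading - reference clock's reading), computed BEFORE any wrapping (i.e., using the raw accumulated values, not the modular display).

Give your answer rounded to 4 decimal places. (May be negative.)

Answer: -0.4000

Derivation:
After op 1 tick(4): ref=4.0000 raw=[8.0000 3.2000 3.6000 8.0000]
Drift of clock 2 after op 1: 3.6000 - 4.0000 = -0.4000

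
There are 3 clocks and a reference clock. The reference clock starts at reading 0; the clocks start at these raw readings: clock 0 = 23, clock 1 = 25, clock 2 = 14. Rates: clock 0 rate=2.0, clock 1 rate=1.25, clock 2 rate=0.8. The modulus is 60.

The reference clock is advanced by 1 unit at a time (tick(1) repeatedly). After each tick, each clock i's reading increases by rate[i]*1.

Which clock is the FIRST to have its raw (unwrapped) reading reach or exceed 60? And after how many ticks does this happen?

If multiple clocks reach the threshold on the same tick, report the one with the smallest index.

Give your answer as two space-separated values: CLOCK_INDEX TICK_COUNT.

clock 0: start=23, rate=2.0, needs 60-23 = 37; ticks = ceil(37/2.0) = ceil(18.5000) = 19; reading at tick 19 = 23 + 2.0*19 = 61.0000
clock 1: start=25, rate=1.25, needs 60-25 = 35; ticks = ceil(35/1.25) = ceil(28.0000) = 28; reading at tick 28 = 25 + 1.25*28 = 60.0000
clock 2: start=14, rate=0.8, needs 60-14 = 46; ticks = ceil(46/0.8) = ceil(57.5000) = 58; reading at tick 58 = 14 + 0.8*58 = 60.4000
Minimum tick count = 19; winners = [0]; smallest index = 0

Answer: 0 19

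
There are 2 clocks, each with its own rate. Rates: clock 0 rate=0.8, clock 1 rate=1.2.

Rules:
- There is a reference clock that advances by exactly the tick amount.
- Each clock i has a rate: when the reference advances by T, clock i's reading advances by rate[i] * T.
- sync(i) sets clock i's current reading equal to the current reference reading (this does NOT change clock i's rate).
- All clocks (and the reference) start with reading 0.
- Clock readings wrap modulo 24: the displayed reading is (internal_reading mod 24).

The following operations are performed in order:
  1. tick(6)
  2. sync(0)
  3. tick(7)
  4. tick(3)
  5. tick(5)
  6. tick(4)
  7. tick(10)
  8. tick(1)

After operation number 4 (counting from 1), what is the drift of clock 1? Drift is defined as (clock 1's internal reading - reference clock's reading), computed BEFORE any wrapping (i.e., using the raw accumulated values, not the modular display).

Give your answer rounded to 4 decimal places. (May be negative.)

Answer: 3.2000

Derivation:
After op 1 tick(6): ref=6.0000 raw=[4.8000 7.2000]
After op 2 sync(0): ref=6.0000 raw=[6.0000 7.2000]
After op 3 tick(7): ref=13.0000 raw=[11.6000 15.6000]
After op 4 tick(3): ref=16.0000 raw=[14.0000 19.2000]
Drift of clock 1 after op 4: 19.2000 - 16.0000 = 3.2000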